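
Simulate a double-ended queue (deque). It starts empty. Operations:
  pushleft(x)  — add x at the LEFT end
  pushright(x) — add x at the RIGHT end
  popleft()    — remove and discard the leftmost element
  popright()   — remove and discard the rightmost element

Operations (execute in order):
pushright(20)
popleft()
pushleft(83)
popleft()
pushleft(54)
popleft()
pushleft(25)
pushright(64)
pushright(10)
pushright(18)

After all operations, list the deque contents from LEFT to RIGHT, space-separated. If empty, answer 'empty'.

pushright(20): [20]
popleft(): []
pushleft(83): [83]
popleft(): []
pushleft(54): [54]
popleft(): []
pushleft(25): [25]
pushright(64): [25, 64]
pushright(10): [25, 64, 10]
pushright(18): [25, 64, 10, 18]

Answer: 25 64 10 18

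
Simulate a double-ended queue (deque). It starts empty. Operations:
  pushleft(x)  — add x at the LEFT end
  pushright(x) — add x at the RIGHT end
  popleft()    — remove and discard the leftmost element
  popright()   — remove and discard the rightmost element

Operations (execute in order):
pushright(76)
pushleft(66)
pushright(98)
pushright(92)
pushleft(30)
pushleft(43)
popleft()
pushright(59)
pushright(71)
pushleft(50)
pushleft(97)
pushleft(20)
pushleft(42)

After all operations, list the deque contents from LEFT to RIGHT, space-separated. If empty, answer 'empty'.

Answer: 42 20 97 50 30 66 76 98 92 59 71

Derivation:
pushright(76): [76]
pushleft(66): [66, 76]
pushright(98): [66, 76, 98]
pushright(92): [66, 76, 98, 92]
pushleft(30): [30, 66, 76, 98, 92]
pushleft(43): [43, 30, 66, 76, 98, 92]
popleft(): [30, 66, 76, 98, 92]
pushright(59): [30, 66, 76, 98, 92, 59]
pushright(71): [30, 66, 76, 98, 92, 59, 71]
pushleft(50): [50, 30, 66, 76, 98, 92, 59, 71]
pushleft(97): [97, 50, 30, 66, 76, 98, 92, 59, 71]
pushleft(20): [20, 97, 50, 30, 66, 76, 98, 92, 59, 71]
pushleft(42): [42, 20, 97, 50, 30, 66, 76, 98, 92, 59, 71]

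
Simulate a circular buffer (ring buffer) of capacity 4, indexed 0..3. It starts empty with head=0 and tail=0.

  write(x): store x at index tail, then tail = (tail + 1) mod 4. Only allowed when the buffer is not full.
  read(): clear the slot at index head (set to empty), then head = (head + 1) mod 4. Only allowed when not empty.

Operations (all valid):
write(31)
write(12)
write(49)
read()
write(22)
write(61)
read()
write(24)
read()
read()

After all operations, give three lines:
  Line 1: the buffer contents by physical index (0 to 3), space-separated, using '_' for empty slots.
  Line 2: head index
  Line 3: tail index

Answer: 61 24 _ _
0
2

Derivation:
write(31): buf=[31 _ _ _], head=0, tail=1, size=1
write(12): buf=[31 12 _ _], head=0, tail=2, size=2
write(49): buf=[31 12 49 _], head=0, tail=3, size=3
read(): buf=[_ 12 49 _], head=1, tail=3, size=2
write(22): buf=[_ 12 49 22], head=1, tail=0, size=3
write(61): buf=[61 12 49 22], head=1, tail=1, size=4
read(): buf=[61 _ 49 22], head=2, tail=1, size=3
write(24): buf=[61 24 49 22], head=2, tail=2, size=4
read(): buf=[61 24 _ 22], head=3, tail=2, size=3
read(): buf=[61 24 _ _], head=0, tail=2, size=2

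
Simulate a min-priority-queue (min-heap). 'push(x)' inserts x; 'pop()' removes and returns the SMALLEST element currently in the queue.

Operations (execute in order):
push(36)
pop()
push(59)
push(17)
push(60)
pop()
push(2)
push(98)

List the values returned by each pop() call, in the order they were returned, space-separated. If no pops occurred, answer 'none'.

Answer: 36 17

Derivation:
push(36): heap contents = [36]
pop() → 36: heap contents = []
push(59): heap contents = [59]
push(17): heap contents = [17, 59]
push(60): heap contents = [17, 59, 60]
pop() → 17: heap contents = [59, 60]
push(2): heap contents = [2, 59, 60]
push(98): heap contents = [2, 59, 60, 98]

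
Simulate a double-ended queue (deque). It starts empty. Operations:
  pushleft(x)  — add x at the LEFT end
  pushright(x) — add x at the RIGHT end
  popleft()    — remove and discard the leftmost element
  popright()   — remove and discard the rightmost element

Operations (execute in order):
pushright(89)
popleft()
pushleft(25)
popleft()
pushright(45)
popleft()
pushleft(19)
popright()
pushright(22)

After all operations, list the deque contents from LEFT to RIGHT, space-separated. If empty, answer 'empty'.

pushright(89): [89]
popleft(): []
pushleft(25): [25]
popleft(): []
pushright(45): [45]
popleft(): []
pushleft(19): [19]
popright(): []
pushright(22): [22]

Answer: 22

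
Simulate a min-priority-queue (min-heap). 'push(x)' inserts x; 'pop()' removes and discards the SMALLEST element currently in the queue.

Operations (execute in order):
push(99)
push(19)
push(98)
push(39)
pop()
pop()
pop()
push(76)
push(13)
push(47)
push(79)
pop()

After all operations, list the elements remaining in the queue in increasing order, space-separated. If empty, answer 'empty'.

Answer: 47 76 79 99

Derivation:
push(99): heap contents = [99]
push(19): heap contents = [19, 99]
push(98): heap contents = [19, 98, 99]
push(39): heap contents = [19, 39, 98, 99]
pop() → 19: heap contents = [39, 98, 99]
pop() → 39: heap contents = [98, 99]
pop() → 98: heap contents = [99]
push(76): heap contents = [76, 99]
push(13): heap contents = [13, 76, 99]
push(47): heap contents = [13, 47, 76, 99]
push(79): heap contents = [13, 47, 76, 79, 99]
pop() → 13: heap contents = [47, 76, 79, 99]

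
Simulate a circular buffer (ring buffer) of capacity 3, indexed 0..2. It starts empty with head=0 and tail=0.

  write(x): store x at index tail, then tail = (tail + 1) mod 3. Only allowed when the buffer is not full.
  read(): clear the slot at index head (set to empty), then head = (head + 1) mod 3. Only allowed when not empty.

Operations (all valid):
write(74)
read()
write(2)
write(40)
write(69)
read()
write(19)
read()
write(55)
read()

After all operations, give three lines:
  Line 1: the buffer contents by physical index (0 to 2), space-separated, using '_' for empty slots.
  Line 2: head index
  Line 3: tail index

Answer: _ 19 55
1
0

Derivation:
write(74): buf=[74 _ _], head=0, tail=1, size=1
read(): buf=[_ _ _], head=1, tail=1, size=0
write(2): buf=[_ 2 _], head=1, tail=2, size=1
write(40): buf=[_ 2 40], head=1, tail=0, size=2
write(69): buf=[69 2 40], head=1, tail=1, size=3
read(): buf=[69 _ 40], head=2, tail=1, size=2
write(19): buf=[69 19 40], head=2, tail=2, size=3
read(): buf=[69 19 _], head=0, tail=2, size=2
write(55): buf=[69 19 55], head=0, tail=0, size=3
read(): buf=[_ 19 55], head=1, tail=0, size=2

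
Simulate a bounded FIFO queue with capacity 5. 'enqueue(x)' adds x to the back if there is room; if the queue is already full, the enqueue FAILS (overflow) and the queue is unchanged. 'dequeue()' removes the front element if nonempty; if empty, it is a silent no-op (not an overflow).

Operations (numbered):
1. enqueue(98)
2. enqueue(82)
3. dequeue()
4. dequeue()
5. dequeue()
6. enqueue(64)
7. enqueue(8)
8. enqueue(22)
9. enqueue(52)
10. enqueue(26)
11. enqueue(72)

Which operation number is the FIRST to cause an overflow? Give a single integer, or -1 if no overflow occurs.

1. enqueue(98): size=1
2. enqueue(82): size=2
3. dequeue(): size=1
4. dequeue(): size=0
5. dequeue(): empty, no-op, size=0
6. enqueue(64): size=1
7. enqueue(8): size=2
8. enqueue(22): size=3
9. enqueue(52): size=4
10. enqueue(26): size=5
11. enqueue(72): size=5=cap → OVERFLOW (fail)

Answer: 11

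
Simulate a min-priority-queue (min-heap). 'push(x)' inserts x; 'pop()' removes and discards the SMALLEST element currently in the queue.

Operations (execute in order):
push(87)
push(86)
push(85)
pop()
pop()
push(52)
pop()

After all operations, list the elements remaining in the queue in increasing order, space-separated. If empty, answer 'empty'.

Answer: 87

Derivation:
push(87): heap contents = [87]
push(86): heap contents = [86, 87]
push(85): heap contents = [85, 86, 87]
pop() → 85: heap contents = [86, 87]
pop() → 86: heap contents = [87]
push(52): heap contents = [52, 87]
pop() → 52: heap contents = [87]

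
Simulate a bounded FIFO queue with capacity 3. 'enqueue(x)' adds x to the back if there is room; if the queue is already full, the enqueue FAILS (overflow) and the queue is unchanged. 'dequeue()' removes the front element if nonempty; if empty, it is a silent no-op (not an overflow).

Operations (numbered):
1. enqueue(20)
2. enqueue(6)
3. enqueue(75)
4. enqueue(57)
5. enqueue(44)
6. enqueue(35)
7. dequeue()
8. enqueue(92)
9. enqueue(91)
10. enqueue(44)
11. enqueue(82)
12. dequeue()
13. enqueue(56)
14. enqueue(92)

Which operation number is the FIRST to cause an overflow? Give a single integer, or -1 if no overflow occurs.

1. enqueue(20): size=1
2. enqueue(6): size=2
3. enqueue(75): size=3
4. enqueue(57): size=3=cap → OVERFLOW (fail)
5. enqueue(44): size=3=cap → OVERFLOW (fail)
6. enqueue(35): size=3=cap → OVERFLOW (fail)
7. dequeue(): size=2
8. enqueue(92): size=3
9. enqueue(91): size=3=cap → OVERFLOW (fail)
10. enqueue(44): size=3=cap → OVERFLOW (fail)
11. enqueue(82): size=3=cap → OVERFLOW (fail)
12. dequeue(): size=2
13. enqueue(56): size=3
14. enqueue(92): size=3=cap → OVERFLOW (fail)

Answer: 4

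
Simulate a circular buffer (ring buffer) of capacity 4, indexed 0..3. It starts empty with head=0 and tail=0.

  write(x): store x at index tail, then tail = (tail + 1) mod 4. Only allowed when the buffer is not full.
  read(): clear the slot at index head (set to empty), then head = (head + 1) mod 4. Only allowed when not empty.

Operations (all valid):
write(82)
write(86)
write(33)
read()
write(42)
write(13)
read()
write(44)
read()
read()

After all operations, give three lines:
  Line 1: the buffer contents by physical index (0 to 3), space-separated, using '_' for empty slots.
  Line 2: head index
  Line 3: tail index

write(82): buf=[82 _ _ _], head=0, tail=1, size=1
write(86): buf=[82 86 _ _], head=0, tail=2, size=2
write(33): buf=[82 86 33 _], head=0, tail=3, size=3
read(): buf=[_ 86 33 _], head=1, tail=3, size=2
write(42): buf=[_ 86 33 42], head=1, tail=0, size=3
write(13): buf=[13 86 33 42], head=1, tail=1, size=4
read(): buf=[13 _ 33 42], head=2, tail=1, size=3
write(44): buf=[13 44 33 42], head=2, tail=2, size=4
read(): buf=[13 44 _ 42], head=3, tail=2, size=3
read(): buf=[13 44 _ _], head=0, tail=2, size=2

Answer: 13 44 _ _
0
2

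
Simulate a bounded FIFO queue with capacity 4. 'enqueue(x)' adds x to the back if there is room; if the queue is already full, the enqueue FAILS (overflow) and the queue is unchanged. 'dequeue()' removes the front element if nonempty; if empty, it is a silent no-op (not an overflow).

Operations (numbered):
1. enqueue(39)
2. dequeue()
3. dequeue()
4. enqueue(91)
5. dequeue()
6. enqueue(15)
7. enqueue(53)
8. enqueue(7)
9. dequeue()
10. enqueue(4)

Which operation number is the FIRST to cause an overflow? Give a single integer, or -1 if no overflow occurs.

1. enqueue(39): size=1
2. dequeue(): size=0
3. dequeue(): empty, no-op, size=0
4. enqueue(91): size=1
5. dequeue(): size=0
6. enqueue(15): size=1
7. enqueue(53): size=2
8. enqueue(7): size=3
9. dequeue(): size=2
10. enqueue(4): size=3

Answer: -1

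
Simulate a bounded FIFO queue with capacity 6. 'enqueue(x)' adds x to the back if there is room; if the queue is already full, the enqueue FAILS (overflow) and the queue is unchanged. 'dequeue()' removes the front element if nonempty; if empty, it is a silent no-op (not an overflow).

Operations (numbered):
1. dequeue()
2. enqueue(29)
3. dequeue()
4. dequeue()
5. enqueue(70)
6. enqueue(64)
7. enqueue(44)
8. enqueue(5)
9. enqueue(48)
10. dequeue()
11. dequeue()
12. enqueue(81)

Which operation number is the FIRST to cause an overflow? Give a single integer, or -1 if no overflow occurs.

1. dequeue(): empty, no-op, size=0
2. enqueue(29): size=1
3. dequeue(): size=0
4. dequeue(): empty, no-op, size=0
5. enqueue(70): size=1
6. enqueue(64): size=2
7. enqueue(44): size=3
8. enqueue(5): size=4
9. enqueue(48): size=5
10. dequeue(): size=4
11. dequeue(): size=3
12. enqueue(81): size=4

Answer: -1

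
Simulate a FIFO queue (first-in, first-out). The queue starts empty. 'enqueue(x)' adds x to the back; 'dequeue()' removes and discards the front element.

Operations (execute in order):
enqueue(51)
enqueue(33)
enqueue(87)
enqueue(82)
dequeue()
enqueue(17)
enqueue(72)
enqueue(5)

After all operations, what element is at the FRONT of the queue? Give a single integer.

Answer: 33

Derivation:
enqueue(51): queue = [51]
enqueue(33): queue = [51, 33]
enqueue(87): queue = [51, 33, 87]
enqueue(82): queue = [51, 33, 87, 82]
dequeue(): queue = [33, 87, 82]
enqueue(17): queue = [33, 87, 82, 17]
enqueue(72): queue = [33, 87, 82, 17, 72]
enqueue(5): queue = [33, 87, 82, 17, 72, 5]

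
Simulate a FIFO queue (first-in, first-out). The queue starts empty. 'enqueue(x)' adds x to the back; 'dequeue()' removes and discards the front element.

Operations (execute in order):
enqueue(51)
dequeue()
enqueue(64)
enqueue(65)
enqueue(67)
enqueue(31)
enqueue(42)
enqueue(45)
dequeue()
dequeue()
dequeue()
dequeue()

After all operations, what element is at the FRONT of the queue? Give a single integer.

enqueue(51): queue = [51]
dequeue(): queue = []
enqueue(64): queue = [64]
enqueue(65): queue = [64, 65]
enqueue(67): queue = [64, 65, 67]
enqueue(31): queue = [64, 65, 67, 31]
enqueue(42): queue = [64, 65, 67, 31, 42]
enqueue(45): queue = [64, 65, 67, 31, 42, 45]
dequeue(): queue = [65, 67, 31, 42, 45]
dequeue(): queue = [67, 31, 42, 45]
dequeue(): queue = [31, 42, 45]
dequeue(): queue = [42, 45]

Answer: 42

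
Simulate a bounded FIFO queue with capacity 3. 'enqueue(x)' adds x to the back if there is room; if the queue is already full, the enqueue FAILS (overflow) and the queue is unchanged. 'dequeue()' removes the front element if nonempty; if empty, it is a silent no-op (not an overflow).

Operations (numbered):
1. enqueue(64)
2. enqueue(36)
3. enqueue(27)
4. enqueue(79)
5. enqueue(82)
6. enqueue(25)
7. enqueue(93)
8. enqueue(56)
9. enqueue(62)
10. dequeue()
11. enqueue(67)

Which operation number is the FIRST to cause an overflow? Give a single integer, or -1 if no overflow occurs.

1. enqueue(64): size=1
2. enqueue(36): size=2
3. enqueue(27): size=3
4. enqueue(79): size=3=cap → OVERFLOW (fail)
5. enqueue(82): size=3=cap → OVERFLOW (fail)
6. enqueue(25): size=3=cap → OVERFLOW (fail)
7. enqueue(93): size=3=cap → OVERFLOW (fail)
8. enqueue(56): size=3=cap → OVERFLOW (fail)
9. enqueue(62): size=3=cap → OVERFLOW (fail)
10. dequeue(): size=2
11. enqueue(67): size=3

Answer: 4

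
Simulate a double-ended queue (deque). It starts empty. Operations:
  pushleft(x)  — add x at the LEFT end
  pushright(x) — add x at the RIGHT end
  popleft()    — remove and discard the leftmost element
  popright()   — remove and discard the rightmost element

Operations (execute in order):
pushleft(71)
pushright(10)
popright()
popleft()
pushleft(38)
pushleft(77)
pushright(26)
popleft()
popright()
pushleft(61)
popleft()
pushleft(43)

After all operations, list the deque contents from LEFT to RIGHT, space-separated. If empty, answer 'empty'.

pushleft(71): [71]
pushright(10): [71, 10]
popright(): [71]
popleft(): []
pushleft(38): [38]
pushleft(77): [77, 38]
pushright(26): [77, 38, 26]
popleft(): [38, 26]
popright(): [38]
pushleft(61): [61, 38]
popleft(): [38]
pushleft(43): [43, 38]

Answer: 43 38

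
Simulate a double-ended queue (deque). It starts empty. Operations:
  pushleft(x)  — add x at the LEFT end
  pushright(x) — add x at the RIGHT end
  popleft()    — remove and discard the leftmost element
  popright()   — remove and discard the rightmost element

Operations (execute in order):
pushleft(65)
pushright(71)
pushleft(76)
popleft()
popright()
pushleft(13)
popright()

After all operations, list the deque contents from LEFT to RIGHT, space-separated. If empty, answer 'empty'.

pushleft(65): [65]
pushright(71): [65, 71]
pushleft(76): [76, 65, 71]
popleft(): [65, 71]
popright(): [65]
pushleft(13): [13, 65]
popright(): [13]

Answer: 13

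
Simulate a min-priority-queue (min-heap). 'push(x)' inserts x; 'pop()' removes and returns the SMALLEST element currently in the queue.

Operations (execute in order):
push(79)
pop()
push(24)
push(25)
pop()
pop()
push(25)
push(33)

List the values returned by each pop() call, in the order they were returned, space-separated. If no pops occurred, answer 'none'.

push(79): heap contents = [79]
pop() → 79: heap contents = []
push(24): heap contents = [24]
push(25): heap contents = [24, 25]
pop() → 24: heap contents = [25]
pop() → 25: heap contents = []
push(25): heap contents = [25]
push(33): heap contents = [25, 33]

Answer: 79 24 25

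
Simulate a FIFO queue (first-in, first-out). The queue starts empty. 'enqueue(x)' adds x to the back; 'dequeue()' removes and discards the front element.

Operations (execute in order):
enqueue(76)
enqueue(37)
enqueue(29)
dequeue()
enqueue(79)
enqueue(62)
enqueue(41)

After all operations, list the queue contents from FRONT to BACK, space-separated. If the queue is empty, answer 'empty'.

enqueue(76): [76]
enqueue(37): [76, 37]
enqueue(29): [76, 37, 29]
dequeue(): [37, 29]
enqueue(79): [37, 29, 79]
enqueue(62): [37, 29, 79, 62]
enqueue(41): [37, 29, 79, 62, 41]

Answer: 37 29 79 62 41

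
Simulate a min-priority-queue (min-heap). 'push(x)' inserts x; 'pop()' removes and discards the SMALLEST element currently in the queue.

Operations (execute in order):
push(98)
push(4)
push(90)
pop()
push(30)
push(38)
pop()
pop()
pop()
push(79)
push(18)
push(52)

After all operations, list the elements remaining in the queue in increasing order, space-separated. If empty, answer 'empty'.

push(98): heap contents = [98]
push(4): heap contents = [4, 98]
push(90): heap contents = [4, 90, 98]
pop() → 4: heap contents = [90, 98]
push(30): heap contents = [30, 90, 98]
push(38): heap contents = [30, 38, 90, 98]
pop() → 30: heap contents = [38, 90, 98]
pop() → 38: heap contents = [90, 98]
pop() → 90: heap contents = [98]
push(79): heap contents = [79, 98]
push(18): heap contents = [18, 79, 98]
push(52): heap contents = [18, 52, 79, 98]

Answer: 18 52 79 98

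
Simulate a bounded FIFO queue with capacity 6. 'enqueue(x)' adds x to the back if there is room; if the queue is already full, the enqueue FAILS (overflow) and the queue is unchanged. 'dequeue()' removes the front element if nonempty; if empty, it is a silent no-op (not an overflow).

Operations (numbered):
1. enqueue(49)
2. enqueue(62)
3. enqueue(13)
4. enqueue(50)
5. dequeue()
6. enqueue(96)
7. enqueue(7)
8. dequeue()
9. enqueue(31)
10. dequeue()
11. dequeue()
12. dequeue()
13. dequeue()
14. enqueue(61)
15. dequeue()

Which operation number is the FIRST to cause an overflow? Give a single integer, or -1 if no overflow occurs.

Answer: -1

Derivation:
1. enqueue(49): size=1
2. enqueue(62): size=2
3. enqueue(13): size=3
4. enqueue(50): size=4
5. dequeue(): size=3
6. enqueue(96): size=4
7. enqueue(7): size=5
8. dequeue(): size=4
9. enqueue(31): size=5
10. dequeue(): size=4
11. dequeue(): size=3
12. dequeue(): size=2
13. dequeue(): size=1
14. enqueue(61): size=2
15. dequeue(): size=1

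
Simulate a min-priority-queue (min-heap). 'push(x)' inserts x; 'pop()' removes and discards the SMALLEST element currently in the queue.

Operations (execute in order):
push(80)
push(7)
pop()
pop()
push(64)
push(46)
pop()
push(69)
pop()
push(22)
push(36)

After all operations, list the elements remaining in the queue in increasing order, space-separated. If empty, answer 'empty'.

push(80): heap contents = [80]
push(7): heap contents = [7, 80]
pop() → 7: heap contents = [80]
pop() → 80: heap contents = []
push(64): heap contents = [64]
push(46): heap contents = [46, 64]
pop() → 46: heap contents = [64]
push(69): heap contents = [64, 69]
pop() → 64: heap contents = [69]
push(22): heap contents = [22, 69]
push(36): heap contents = [22, 36, 69]

Answer: 22 36 69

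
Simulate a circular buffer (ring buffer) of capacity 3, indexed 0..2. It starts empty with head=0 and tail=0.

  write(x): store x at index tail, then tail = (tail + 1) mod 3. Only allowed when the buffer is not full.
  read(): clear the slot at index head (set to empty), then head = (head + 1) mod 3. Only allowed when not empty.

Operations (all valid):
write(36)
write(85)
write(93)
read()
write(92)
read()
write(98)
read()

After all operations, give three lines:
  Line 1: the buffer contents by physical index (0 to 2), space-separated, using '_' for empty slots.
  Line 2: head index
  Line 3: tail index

Answer: 92 98 _
0
2

Derivation:
write(36): buf=[36 _ _], head=0, tail=1, size=1
write(85): buf=[36 85 _], head=0, tail=2, size=2
write(93): buf=[36 85 93], head=0, tail=0, size=3
read(): buf=[_ 85 93], head=1, tail=0, size=2
write(92): buf=[92 85 93], head=1, tail=1, size=3
read(): buf=[92 _ 93], head=2, tail=1, size=2
write(98): buf=[92 98 93], head=2, tail=2, size=3
read(): buf=[92 98 _], head=0, tail=2, size=2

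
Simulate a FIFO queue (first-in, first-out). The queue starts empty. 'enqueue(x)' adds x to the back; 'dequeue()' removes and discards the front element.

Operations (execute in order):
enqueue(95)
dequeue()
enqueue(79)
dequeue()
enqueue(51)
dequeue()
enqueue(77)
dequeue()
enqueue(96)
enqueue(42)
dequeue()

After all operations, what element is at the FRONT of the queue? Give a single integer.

enqueue(95): queue = [95]
dequeue(): queue = []
enqueue(79): queue = [79]
dequeue(): queue = []
enqueue(51): queue = [51]
dequeue(): queue = []
enqueue(77): queue = [77]
dequeue(): queue = []
enqueue(96): queue = [96]
enqueue(42): queue = [96, 42]
dequeue(): queue = [42]

Answer: 42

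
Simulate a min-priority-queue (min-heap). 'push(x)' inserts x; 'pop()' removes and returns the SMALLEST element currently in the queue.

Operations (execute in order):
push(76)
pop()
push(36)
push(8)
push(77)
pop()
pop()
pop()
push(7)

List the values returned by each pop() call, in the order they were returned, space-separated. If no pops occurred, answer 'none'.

push(76): heap contents = [76]
pop() → 76: heap contents = []
push(36): heap contents = [36]
push(8): heap contents = [8, 36]
push(77): heap contents = [8, 36, 77]
pop() → 8: heap contents = [36, 77]
pop() → 36: heap contents = [77]
pop() → 77: heap contents = []
push(7): heap contents = [7]

Answer: 76 8 36 77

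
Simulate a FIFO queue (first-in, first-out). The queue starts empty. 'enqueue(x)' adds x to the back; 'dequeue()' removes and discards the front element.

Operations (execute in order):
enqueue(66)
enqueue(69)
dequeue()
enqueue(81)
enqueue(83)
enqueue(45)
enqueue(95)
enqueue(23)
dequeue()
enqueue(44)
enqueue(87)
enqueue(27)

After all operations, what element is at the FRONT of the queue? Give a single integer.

enqueue(66): queue = [66]
enqueue(69): queue = [66, 69]
dequeue(): queue = [69]
enqueue(81): queue = [69, 81]
enqueue(83): queue = [69, 81, 83]
enqueue(45): queue = [69, 81, 83, 45]
enqueue(95): queue = [69, 81, 83, 45, 95]
enqueue(23): queue = [69, 81, 83, 45, 95, 23]
dequeue(): queue = [81, 83, 45, 95, 23]
enqueue(44): queue = [81, 83, 45, 95, 23, 44]
enqueue(87): queue = [81, 83, 45, 95, 23, 44, 87]
enqueue(27): queue = [81, 83, 45, 95, 23, 44, 87, 27]

Answer: 81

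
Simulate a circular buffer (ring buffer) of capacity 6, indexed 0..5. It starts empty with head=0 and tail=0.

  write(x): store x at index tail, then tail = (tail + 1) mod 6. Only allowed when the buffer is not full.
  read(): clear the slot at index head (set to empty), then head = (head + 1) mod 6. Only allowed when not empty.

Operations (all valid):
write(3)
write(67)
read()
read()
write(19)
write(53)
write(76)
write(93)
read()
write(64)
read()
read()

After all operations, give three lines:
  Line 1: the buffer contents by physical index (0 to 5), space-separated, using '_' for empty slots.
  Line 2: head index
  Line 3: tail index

Answer: 64 _ _ _ _ 93
5
1

Derivation:
write(3): buf=[3 _ _ _ _ _], head=0, tail=1, size=1
write(67): buf=[3 67 _ _ _ _], head=0, tail=2, size=2
read(): buf=[_ 67 _ _ _ _], head=1, tail=2, size=1
read(): buf=[_ _ _ _ _ _], head=2, tail=2, size=0
write(19): buf=[_ _ 19 _ _ _], head=2, tail=3, size=1
write(53): buf=[_ _ 19 53 _ _], head=2, tail=4, size=2
write(76): buf=[_ _ 19 53 76 _], head=2, tail=5, size=3
write(93): buf=[_ _ 19 53 76 93], head=2, tail=0, size=4
read(): buf=[_ _ _ 53 76 93], head=3, tail=0, size=3
write(64): buf=[64 _ _ 53 76 93], head=3, tail=1, size=4
read(): buf=[64 _ _ _ 76 93], head=4, tail=1, size=3
read(): buf=[64 _ _ _ _ 93], head=5, tail=1, size=2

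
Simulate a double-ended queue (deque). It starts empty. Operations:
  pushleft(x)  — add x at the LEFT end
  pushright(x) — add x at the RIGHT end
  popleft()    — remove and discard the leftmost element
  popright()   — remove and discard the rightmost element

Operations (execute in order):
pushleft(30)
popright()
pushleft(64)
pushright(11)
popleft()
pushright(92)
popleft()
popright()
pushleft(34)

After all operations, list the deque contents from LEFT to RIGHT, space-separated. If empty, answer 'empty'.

Answer: 34

Derivation:
pushleft(30): [30]
popright(): []
pushleft(64): [64]
pushright(11): [64, 11]
popleft(): [11]
pushright(92): [11, 92]
popleft(): [92]
popright(): []
pushleft(34): [34]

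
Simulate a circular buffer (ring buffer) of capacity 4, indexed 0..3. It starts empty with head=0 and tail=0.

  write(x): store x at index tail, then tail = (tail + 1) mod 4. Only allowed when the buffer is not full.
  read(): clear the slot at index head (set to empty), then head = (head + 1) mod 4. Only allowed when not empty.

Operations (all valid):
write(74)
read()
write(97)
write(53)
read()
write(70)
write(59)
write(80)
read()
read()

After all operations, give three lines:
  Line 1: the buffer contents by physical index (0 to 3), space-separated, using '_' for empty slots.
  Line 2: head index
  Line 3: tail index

Answer: 59 80 _ _
0
2

Derivation:
write(74): buf=[74 _ _ _], head=0, tail=1, size=1
read(): buf=[_ _ _ _], head=1, tail=1, size=0
write(97): buf=[_ 97 _ _], head=1, tail=2, size=1
write(53): buf=[_ 97 53 _], head=1, tail=3, size=2
read(): buf=[_ _ 53 _], head=2, tail=3, size=1
write(70): buf=[_ _ 53 70], head=2, tail=0, size=2
write(59): buf=[59 _ 53 70], head=2, tail=1, size=3
write(80): buf=[59 80 53 70], head=2, tail=2, size=4
read(): buf=[59 80 _ 70], head=3, tail=2, size=3
read(): buf=[59 80 _ _], head=0, tail=2, size=2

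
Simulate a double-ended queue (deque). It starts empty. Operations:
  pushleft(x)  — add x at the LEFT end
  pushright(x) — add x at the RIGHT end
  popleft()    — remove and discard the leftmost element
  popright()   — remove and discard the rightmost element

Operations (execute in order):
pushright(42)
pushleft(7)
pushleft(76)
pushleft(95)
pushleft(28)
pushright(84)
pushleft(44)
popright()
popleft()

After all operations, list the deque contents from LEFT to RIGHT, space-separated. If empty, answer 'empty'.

pushright(42): [42]
pushleft(7): [7, 42]
pushleft(76): [76, 7, 42]
pushleft(95): [95, 76, 7, 42]
pushleft(28): [28, 95, 76, 7, 42]
pushright(84): [28, 95, 76, 7, 42, 84]
pushleft(44): [44, 28, 95, 76, 7, 42, 84]
popright(): [44, 28, 95, 76, 7, 42]
popleft(): [28, 95, 76, 7, 42]

Answer: 28 95 76 7 42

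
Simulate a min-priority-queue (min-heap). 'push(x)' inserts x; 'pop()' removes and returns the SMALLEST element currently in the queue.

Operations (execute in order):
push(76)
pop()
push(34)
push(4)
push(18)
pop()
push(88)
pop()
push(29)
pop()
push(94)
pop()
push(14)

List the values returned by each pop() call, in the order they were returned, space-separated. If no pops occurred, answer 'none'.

push(76): heap contents = [76]
pop() → 76: heap contents = []
push(34): heap contents = [34]
push(4): heap contents = [4, 34]
push(18): heap contents = [4, 18, 34]
pop() → 4: heap contents = [18, 34]
push(88): heap contents = [18, 34, 88]
pop() → 18: heap contents = [34, 88]
push(29): heap contents = [29, 34, 88]
pop() → 29: heap contents = [34, 88]
push(94): heap contents = [34, 88, 94]
pop() → 34: heap contents = [88, 94]
push(14): heap contents = [14, 88, 94]

Answer: 76 4 18 29 34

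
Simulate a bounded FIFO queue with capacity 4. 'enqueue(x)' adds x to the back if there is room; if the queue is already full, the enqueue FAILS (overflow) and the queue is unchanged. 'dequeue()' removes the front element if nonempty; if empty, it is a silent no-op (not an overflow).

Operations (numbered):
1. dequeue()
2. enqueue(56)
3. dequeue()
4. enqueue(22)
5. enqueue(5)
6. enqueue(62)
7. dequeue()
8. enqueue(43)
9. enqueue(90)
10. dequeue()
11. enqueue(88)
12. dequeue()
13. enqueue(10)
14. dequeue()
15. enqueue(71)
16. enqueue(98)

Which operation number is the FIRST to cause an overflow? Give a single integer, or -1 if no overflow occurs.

Answer: 16

Derivation:
1. dequeue(): empty, no-op, size=0
2. enqueue(56): size=1
3. dequeue(): size=0
4. enqueue(22): size=1
5. enqueue(5): size=2
6. enqueue(62): size=3
7. dequeue(): size=2
8. enqueue(43): size=3
9. enqueue(90): size=4
10. dequeue(): size=3
11. enqueue(88): size=4
12. dequeue(): size=3
13. enqueue(10): size=4
14. dequeue(): size=3
15. enqueue(71): size=4
16. enqueue(98): size=4=cap → OVERFLOW (fail)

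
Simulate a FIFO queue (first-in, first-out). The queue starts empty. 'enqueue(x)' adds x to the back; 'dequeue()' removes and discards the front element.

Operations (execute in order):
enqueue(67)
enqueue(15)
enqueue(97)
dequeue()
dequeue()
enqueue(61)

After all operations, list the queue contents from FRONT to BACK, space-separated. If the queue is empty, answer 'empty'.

Answer: 97 61

Derivation:
enqueue(67): [67]
enqueue(15): [67, 15]
enqueue(97): [67, 15, 97]
dequeue(): [15, 97]
dequeue(): [97]
enqueue(61): [97, 61]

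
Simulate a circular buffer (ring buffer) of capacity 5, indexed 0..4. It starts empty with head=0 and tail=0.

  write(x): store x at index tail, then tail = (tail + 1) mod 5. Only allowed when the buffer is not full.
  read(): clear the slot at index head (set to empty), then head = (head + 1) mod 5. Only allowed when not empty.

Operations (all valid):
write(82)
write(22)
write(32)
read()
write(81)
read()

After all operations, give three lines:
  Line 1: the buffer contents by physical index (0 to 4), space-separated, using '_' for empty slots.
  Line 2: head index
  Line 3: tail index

write(82): buf=[82 _ _ _ _], head=0, tail=1, size=1
write(22): buf=[82 22 _ _ _], head=0, tail=2, size=2
write(32): buf=[82 22 32 _ _], head=0, tail=3, size=3
read(): buf=[_ 22 32 _ _], head=1, tail=3, size=2
write(81): buf=[_ 22 32 81 _], head=1, tail=4, size=3
read(): buf=[_ _ 32 81 _], head=2, tail=4, size=2

Answer: _ _ 32 81 _
2
4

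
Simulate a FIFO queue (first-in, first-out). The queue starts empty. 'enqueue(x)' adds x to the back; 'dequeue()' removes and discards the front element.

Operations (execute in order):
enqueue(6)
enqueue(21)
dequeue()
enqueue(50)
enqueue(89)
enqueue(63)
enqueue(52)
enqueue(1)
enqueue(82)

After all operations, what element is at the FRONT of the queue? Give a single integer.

enqueue(6): queue = [6]
enqueue(21): queue = [6, 21]
dequeue(): queue = [21]
enqueue(50): queue = [21, 50]
enqueue(89): queue = [21, 50, 89]
enqueue(63): queue = [21, 50, 89, 63]
enqueue(52): queue = [21, 50, 89, 63, 52]
enqueue(1): queue = [21, 50, 89, 63, 52, 1]
enqueue(82): queue = [21, 50, 89, 63, 52, 1, 82]

Answer: 21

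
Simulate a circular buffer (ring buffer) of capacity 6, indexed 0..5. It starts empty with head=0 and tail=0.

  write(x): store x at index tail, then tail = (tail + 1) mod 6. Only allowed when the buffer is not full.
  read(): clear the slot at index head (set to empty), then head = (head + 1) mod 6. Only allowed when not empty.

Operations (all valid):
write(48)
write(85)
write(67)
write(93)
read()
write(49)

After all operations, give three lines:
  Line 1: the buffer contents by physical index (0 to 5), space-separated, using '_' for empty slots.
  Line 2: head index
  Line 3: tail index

Answer: _ 85 67 93 49 _
1
5

Derivation:
write(48): buf=[48 _ _ _ _ _], head=0, tail=1, size=1
write(85): buf=[48 85 _ _ _ _], head=0, tail=2, size=2
write(67): buf=[48 85 67 _ _ _], head=0, tail=3, size=3
write(93): buf=[48 85 67 93 _ _], head=0, tail=4, size=4
read(): buf=[_ 85 67 93 _ _], head=1, tail=4, size=3
write(49): buf=[_ 85 67 93 49 _], head=1, tail=5, size=4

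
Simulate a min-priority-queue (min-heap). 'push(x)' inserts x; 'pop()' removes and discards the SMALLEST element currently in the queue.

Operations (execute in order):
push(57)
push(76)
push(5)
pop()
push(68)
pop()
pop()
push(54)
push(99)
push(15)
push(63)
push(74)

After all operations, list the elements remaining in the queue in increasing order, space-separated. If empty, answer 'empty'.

Answer: 15 54 63 74 76 99

Derivation:
push(57): heap contents = [57]
push(76): heap contents = [57, 76]
push(5): heap contents = [5, 57, 76]
pop() → 5: heap contents = [57, 76]
push(68): heap contents = [57, 68, 76]
pop() → 57: heap contents = [68, 76]
pop() → 68: heap contents = [76]
push(54): heap contents = [54, 76]
push(99): heap contents = [54, 76, 99]
push(15): heap contents = [15, 54, 76, 99]
push(63): heap contents = [15, 54, 63, 76, 99]
push(74): heap contents = [15, 54, 63, 74, 76, 99]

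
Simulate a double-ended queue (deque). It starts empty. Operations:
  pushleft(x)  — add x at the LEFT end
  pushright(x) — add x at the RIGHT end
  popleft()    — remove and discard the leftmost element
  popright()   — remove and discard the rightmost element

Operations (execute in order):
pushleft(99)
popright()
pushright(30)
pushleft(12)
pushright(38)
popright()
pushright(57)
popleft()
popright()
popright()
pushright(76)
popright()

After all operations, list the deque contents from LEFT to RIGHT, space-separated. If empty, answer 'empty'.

Answer: empty

Derivation:
pushleft(99): [99]
popright(): []
pushright(30): [30]
pushleft(12): [12, 30]
pushright(38): [12, 30, 38]
popright(): [12, 30]
pushright(57): [12, 30, 57]
popleft(): [30, 57]
popright(): [30]
popright(): []
pushright(76): [76]
popright(): []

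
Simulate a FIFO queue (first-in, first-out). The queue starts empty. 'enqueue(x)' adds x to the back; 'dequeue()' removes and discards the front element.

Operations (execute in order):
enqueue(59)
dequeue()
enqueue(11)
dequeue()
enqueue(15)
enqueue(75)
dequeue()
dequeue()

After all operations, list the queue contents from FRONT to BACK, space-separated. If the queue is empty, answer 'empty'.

Answer: empty

Derivation:
enqueue(59): [59]
dequeue(): []
enqueue(11): [11]
dequeue(): []
enqueue(15): [15]
enqueue(75): [15, 75]
dequeue(): [75]
dequeue(): []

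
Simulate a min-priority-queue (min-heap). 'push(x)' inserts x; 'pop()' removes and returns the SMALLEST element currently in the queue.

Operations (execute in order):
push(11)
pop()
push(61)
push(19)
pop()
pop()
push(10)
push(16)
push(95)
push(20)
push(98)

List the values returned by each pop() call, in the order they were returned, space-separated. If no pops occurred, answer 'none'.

Answer: 11 19 61

Derivation:
push(11): heap contents = [11]
pop() → 11: heap contents = []
push(61): heap contents = [61]
push(19): heap contents = [19, 61]
pop() → 19: heap contents = [61]
pop() → 61: heap contents = []
push(10): heap contents = [10]
push(16): heap contents = [10, 16]
push(95): heap contents = [10, 16, 95]
push(20): heap contents = [10, 16, 20, 95]
push(98): heap contents = [10, 16, 20, 95, 98]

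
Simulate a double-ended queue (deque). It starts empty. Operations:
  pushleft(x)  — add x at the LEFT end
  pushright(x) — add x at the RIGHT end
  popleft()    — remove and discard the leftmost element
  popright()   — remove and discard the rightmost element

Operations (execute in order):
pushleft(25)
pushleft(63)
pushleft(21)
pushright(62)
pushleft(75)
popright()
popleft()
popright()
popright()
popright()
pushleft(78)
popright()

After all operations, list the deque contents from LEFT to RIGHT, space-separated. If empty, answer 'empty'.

pushleft(25): [25]
pushleft(63): [63, 25]
pushleft(21): [21, 63, 25]
pushright(62): [21, 63, 25, 62]
pushleft(75): [75, 21, 63, 25, 62]
popright(): [75, 21, 63, 25]
popleft(): [21, 63, 25]
popright(): [21, 63]
popright(): [21]
popright(): []
pushleft(78): [78]
popright(): []

Answer: empty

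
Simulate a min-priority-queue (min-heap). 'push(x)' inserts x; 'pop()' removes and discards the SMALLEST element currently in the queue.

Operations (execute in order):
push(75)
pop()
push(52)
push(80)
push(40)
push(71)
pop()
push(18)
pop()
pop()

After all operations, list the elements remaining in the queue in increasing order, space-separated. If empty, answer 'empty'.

push(75): heap contents = [75]
pop() → 75: heap contents = []
push(52): heap contents = [52]
push(80): heap contents = [52, 80]
push(40): heap contents = [40, 52, 80]
push(71): heap contents = [40, 52, 71, 80]
pop() → 40: heap contents = [52, 71, 80]
push(18): heap contents = [18, 52, 71, 80]
pop() → 18: heap contents = [52, 71, 80]
pop() → 52: heap contents = [71, 80]

Answer: 71 80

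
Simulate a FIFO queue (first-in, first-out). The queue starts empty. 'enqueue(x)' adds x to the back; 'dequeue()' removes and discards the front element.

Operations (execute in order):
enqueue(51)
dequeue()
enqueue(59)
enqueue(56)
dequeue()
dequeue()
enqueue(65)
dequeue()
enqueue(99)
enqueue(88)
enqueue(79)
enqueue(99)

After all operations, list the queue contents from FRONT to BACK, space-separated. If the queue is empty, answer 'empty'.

Answer: 99 88 79 99

Derivation:
enqueue(51): [51]
dequeue(): []
enqueue(59): [59]
enqueue(56): [59, 56]
dequeue(): [56]
dequeue(): []
enqueue(65): [65]
dequeue(): []
enqueue(99): [99]
enqueue(88): [99, 88]
enqueue(79): [99, 88, 79]
enqueue(99): [99, 88, 79, 99]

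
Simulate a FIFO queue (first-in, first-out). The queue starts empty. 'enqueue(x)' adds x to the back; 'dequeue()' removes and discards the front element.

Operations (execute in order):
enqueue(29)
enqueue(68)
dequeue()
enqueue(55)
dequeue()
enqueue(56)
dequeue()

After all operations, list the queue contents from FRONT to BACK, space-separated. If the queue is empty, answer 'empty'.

Answer: 56

Derivation:
enqueue(29): [29]
enqueue(68): [29, 68]
dequeue(): [68]
enqueue(55): [68, 55]
dequeue(): [55]
enqueue(56): [55, 56]
dequeue(): [56]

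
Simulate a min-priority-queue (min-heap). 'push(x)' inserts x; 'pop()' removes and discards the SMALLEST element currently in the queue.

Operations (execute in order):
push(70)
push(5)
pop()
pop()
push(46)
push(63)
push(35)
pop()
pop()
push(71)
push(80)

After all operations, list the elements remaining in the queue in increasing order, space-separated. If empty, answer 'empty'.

Answer: 63 71 80

Derivation:
push(70): heap contents = [70]
push(5): heap contents = [5, 70]
pop() → 5: heap contents = [70]
pop() → 70: heap contents = []
push(46): heap contents = [46]
push(63): heap contents = [46, 63]
push(35): heap contents = [35, 46, 63]
pop() → 35: heap contents = [46, 63]
pop() → 46: heap contents = [63]
push(71): heap contents = [63, 71]
push(80): heap contents = [63, 71, 80]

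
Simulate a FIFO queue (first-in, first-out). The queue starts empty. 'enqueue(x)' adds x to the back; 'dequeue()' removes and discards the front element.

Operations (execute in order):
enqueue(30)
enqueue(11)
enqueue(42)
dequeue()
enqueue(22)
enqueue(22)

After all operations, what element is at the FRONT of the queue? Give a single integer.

enqueue(30): queue = [30]
enqueue(11): queue = [30, 11]
enqueue(42): queue = [30, 11, 42]
dequeue(): queue = [11, 42]
enqueue(22): queue = [11, 42, 22]
enqueue(22): queue = [11, 42, 22, 22]

Answer: 11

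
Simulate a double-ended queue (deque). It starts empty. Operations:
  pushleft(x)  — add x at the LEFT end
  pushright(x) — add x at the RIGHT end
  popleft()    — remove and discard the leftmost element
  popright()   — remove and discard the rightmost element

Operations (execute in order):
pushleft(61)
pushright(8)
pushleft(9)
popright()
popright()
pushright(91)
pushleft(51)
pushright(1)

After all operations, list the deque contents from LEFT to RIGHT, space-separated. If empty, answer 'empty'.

pushleft(61): [61]
pushright(8): [61, 8]
pushleft(9): [9, 61, 8]
popright(): [9, 61]
popright(): [9]
pushright(91): [9, 91]
pushleft(51): [51, 9, 91]
pushright(1): [51, 9, 91, 1]

Answer: 51 9 91 1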